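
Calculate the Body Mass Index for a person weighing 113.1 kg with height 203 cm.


BMI = weight / height^2
height = 203 cm = 2.03 m
BMI = 113.1 / 2.03^2
BMI = 27.45 kg/m^2


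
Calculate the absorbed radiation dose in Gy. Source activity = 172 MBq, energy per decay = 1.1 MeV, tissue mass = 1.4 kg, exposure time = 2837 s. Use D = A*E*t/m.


A = 172 MBq = 1.7200e+08 Bq
E = 1.1 MeV = 1.7622e-13 J
D = A*E*t/m = 1.7200e+08*1.7622e-13*2837/1.4
D = 0.06142 Gy


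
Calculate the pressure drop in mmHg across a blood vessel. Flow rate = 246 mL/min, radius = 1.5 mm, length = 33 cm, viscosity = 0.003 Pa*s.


dP = 8*mu*L*Q / (pi*r^4)
Q = 246 mL/min = 4.1e-06 m^3/s
dP = 2041.71 Pa = 2041.71 / 133.322 mmHg = 15.31 mmHg


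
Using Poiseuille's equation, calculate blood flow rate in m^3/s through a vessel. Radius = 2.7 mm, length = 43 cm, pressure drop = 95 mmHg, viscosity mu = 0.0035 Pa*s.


Q = pi*r^4*dP / (8*mu*L)
r = 0.0027 m, L = 0.43 m
dP = 95 mmHg = 12665.59 Pa
Q = 1.7563e-04 m^3/s


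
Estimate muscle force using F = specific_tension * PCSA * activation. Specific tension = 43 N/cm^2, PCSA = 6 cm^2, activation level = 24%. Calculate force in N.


F = sigma * PCSA * activation
F = 43 * 6 * 0.24
F = 61.92 N


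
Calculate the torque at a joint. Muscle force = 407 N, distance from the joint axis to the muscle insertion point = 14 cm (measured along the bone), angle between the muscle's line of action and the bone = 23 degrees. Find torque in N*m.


Torque = F * d * sin(theta)   (moment arm = d*sin(theta))
d = 14 cm = 0.14 m
Torque = 407 * 0.14 * sin(23)
Torque = 22.26 N*m


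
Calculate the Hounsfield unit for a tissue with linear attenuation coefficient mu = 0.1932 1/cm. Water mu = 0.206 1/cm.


HU = ((mu_tissue - mu_water) / mu_water) * 1000
HU = ((0.1932 - 0.206) / 0.206) * 1000
HU = -62.14


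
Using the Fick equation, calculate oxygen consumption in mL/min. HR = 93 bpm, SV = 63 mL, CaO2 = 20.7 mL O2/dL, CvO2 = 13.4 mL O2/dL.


CO = HR*SV = 93*63/1000 = 5.859 L/min
a-v O2 diff = 20.7 - 13.4 = 7.3 mL/dL
VO2 = CO * (CaO2-CvO2) * 10 dL/L
VO2 = 5.859 * 7.3 * 10
VO2 = 427.7 mL/min


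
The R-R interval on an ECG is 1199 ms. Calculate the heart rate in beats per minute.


HR = 60 / RR_interval(s)
RR = 1199 ms = 1.199 s
HR = 60 / 1.199 = 50.04 bpm


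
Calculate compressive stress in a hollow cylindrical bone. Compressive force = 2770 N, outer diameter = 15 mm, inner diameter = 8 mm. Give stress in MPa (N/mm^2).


A = pi*(r_o^2 - r_i^2)
r_o = 7.5 mm, r_i = 4 mm
A = 126.449 mm^2
sigma = F/A = 2770 / 126.449
sigma = 21.91 MPa


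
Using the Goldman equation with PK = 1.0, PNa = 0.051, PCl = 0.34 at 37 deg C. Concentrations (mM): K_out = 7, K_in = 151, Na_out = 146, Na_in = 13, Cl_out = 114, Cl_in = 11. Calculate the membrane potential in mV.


Vm = (RT/F)*ln((PK*Ko + PNa*Nao + PCl*Cli)/(PK*Ki + PNa*Nai + PCl*Clo))
Numer = 18.186, Denom = 190.423
Vm = -62.77 mV


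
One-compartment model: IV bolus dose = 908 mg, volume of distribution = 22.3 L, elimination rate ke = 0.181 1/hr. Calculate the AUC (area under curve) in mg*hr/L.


C0 = Dose/Vd = 908/22.3 = 40.7175 mg/L
AUC = C0/ke = 40.7175/0.181
AUC = 225 mg*hr/L


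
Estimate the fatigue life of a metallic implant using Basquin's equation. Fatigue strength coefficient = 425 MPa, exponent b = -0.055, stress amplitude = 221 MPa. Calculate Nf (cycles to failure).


sigma_a = sigma_f' * (2Nf)^b
2Nf = (sigma_a/sigma_f')^(1/b)
2Nf = (221/425)^(1/-0.055)
2Nf = 145738.93
Nf = 7.287e+04


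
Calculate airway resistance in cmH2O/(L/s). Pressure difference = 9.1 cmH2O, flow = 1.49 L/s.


R = dP / flow
R = 9.1 / 1.49
R = 6.107 cmH2O/(L/s)


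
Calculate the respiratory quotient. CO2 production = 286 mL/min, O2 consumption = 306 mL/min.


RQ = VCO2 / VO2
RQ = 286 / 306
RQ = 0.9346


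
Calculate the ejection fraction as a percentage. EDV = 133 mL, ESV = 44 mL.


SV = EDV - ESV = 133 - 44 = 89 mL
EF = SV/EDV * 100 = 89/133 * 100
EF = 66.92%


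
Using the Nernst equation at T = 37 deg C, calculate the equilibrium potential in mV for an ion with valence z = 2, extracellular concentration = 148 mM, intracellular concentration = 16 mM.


E = (RT/(zF)) * ln(C_out/C_in)
T = 37 + 273.15 = 310.15 K
E = (8.314 * 310.15 / (2 * 96485)) * ln(148/16)
E = 29.73 mV


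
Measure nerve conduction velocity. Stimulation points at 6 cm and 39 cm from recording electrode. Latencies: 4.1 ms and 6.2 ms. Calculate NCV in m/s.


Distance = (39 - 6) / 100 = 0.33 m
dt = (6.2 - 4.1) / 1000 = 0.0021 s
NCV = dist / dt = 157.1 m/s


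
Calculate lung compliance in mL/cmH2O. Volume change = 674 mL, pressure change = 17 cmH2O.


C = dV / dP
C = 674 / 17
C = 39.65 mL/cmH2O


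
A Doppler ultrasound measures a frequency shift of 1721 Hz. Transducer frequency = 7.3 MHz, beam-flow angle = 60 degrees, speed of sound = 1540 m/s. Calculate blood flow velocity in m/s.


v = fd * c / (2 * f0 * cos(theta))
v = 1721 * 1540 / (2 * 7.3000e+06 * cos(60))
v = 0.3631 m/s


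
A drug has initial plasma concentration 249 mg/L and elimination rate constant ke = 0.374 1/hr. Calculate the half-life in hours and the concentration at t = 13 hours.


t_half = ln(2) / ke = 0.693147 / 0.374 = 1.853 hr
C(t) = C0 * exp(-ke*t) = 249 * exp(-0.374*13)
C(13) = 1.926 mg/L


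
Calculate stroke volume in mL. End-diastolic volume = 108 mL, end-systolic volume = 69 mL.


SV = EDV - ESV
SV = 108 - 69
SV = 39 mL


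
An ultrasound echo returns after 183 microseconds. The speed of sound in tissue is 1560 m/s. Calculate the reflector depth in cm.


depth = c * t / 2
t = 183 us = 1.8300e-04 s
depth = 1560 * 1.8300e-04 / 2
depth = 0.14274 m = 14.274 cm


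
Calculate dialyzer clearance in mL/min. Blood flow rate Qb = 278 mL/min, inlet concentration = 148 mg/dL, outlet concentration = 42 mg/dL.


K = Qb * (Cb_in - Cb_out) / Cb_in
K = 278 * (148 - 42) / 148
K = 199.1 mL/min


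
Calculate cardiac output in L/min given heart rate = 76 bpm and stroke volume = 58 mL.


CO = HR * SV
CO = 76 * 58 / 1000
CO = 4.408 L/min


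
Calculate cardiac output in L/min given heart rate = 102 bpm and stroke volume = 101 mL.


CO = HR * SV
CO = 102 * 101 / 1000
CO = 10.3 L/min


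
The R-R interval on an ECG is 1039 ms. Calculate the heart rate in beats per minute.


HR = 60 / RR_interval(s)
RR = 1039 ms = 1.039 s
HR = 60 / 1.039 = 57.75 bpm


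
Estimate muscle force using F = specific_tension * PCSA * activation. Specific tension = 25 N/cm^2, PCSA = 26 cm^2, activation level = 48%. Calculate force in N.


F = sigma * PCSA * activation
F = 25 * 26 * 0.48
F = 312 N


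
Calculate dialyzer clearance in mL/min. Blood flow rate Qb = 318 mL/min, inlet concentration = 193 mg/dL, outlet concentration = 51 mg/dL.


K = Qb * (Cb_in - Cb_out) / Cb_in
K = 318 * (193 - 51) / 193
K = 234 mL/min


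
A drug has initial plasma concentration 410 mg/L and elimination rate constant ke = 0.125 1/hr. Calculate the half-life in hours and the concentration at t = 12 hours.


t_half = ln(2) / ke = 0.693147 / 0.125 = 5.545 hr
C(t) = C0 * exp(-ke*t) = 410 * exp(-0.125*12)
C(12) = 91.48 mg/L


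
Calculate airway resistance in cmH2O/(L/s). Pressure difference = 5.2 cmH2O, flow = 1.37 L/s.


R = dP / flow
R = 5.2 / 1.37
R = 3.796 cmH2O/(L/s)


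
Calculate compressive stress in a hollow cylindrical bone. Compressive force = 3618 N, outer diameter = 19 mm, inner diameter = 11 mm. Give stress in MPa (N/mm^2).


A = pi*(r_o^2 - r_i^2)
r_o = 9.5 mm, r_i = 5.5 mm
A = 188.496 mm^2
sigma = F/A = 3618 / 188.496
sigma = 19.19 MPa


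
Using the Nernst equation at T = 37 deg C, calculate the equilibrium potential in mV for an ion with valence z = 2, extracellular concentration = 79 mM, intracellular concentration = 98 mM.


E = (RT/(zF)) * ln(C_out/C_in)
T = 37 + 273.15 = 310.15 K
E = (8.314 * 310.15 / (2 * 96485)) * ln(79/98)
E = -2.88 mV


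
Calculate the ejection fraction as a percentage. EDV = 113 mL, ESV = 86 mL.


SV = EDV - ESV = 113 - 86 = 27 mL
EF = SV/EDV * 100 = 27/113 * 100
EF = 23.89%


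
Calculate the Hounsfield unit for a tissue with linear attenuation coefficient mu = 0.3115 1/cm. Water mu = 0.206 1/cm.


HU = ((mu_tissue - mu_water) / mu_water) * 1000
HU = ((0.3115 - 0.206) / 0.206) * 1000
HU = 512.1


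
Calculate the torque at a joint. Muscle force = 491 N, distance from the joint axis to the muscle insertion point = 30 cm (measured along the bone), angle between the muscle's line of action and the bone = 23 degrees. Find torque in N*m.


Torque = F * d * sin(theta)   (moment arm = d*sin(theta))
d = 30 cm = 0.3 m
Torque = 491 * 0.3 * sin(23)
Torque = 57.55 N*m


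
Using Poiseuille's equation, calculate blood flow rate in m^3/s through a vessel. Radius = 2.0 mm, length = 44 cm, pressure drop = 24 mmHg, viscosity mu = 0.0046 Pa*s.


Q = pi*r^4*dP / (8*mu*L)
r = 0.002 m, L = 0.44 m
dP = 24 mmHg = 3199.728 Pa
Q = 9.9330e-06 m^3/s


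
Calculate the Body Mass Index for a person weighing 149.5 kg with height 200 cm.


BMI = weight / height^2
height = 200 cm = 2 m
BMI = 149.5 / 2^2
BMI = 37.38 kg/m^2


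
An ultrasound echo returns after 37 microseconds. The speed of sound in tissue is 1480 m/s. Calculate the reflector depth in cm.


depth = c * t / 2
t = 37 us = 3.7000e-05 s
depth = 1480 * 3.7000e-05 / 2
depth = 0.02738 m = 2.738 cm


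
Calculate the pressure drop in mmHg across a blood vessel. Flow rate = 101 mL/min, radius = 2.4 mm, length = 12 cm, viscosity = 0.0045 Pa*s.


dP = 8*mu*L*Q / (pi*r^4)
Q = 101 mL/min = 1.68333e-06 m^3/s
dP = 69.7683 Pa = 69.7683 / 133.322 mmHg = 0.5233 mmHg


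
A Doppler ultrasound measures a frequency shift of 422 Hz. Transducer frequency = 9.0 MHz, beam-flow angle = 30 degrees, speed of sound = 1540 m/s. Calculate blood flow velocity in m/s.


v = fd * c / (2 * f0 * cos(theta))
v = 422 * 1540 / (2 * 9.0000e+06 * cos(30))
v = 0.04169 m/s


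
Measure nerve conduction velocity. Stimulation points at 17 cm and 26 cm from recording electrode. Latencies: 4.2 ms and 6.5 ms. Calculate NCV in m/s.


Distance = (26 - 17) / 100 = 0.09 m
dt = (6.5 - 4.2) / 1000 = 0.0023 s
NCV = dist / dt = 39.13 m/s


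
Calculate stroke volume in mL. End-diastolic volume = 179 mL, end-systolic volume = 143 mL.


SV = EDV - ESV
SV = 179 - 143
SV = 36 mL


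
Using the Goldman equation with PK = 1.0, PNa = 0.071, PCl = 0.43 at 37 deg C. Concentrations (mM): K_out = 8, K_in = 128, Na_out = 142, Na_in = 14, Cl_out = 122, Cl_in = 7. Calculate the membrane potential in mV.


Vm = (RT/F)*ln((PK*Ko + PNa*Nao + PCl*Cli)/(PK*Ki + PNa*Nai + PCl*Clo))
Numer = 21.092, Denom = 181.454
Vm = -57.52 mV


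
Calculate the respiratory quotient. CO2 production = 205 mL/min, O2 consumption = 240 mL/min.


RQ = VCO2 / VO2
RQ = 205 / 240
RQ = 0.8542


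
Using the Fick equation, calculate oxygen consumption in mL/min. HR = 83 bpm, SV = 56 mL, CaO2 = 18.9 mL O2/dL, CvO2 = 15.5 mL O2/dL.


CO = HR*SV = 83*56/1000 = 4.648 L/min
a-v O2 diff = 18.9 - 15.5 = 3.4 mL/dL
VO2 = CO * (CaO2-CvO2) * 10 dL/L
VO2 = 4.648 * 3.4 * 10
VO2 = 158 mL/min


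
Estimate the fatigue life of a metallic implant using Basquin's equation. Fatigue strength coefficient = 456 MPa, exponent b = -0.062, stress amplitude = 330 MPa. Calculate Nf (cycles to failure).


sigma_a = sigma_f' * (2Nf)^b
2Nf = (sigma_a/sigma_f')^(1/b)
2Nf = (330/456)^(1/-0.062)
2Nf = 184.22015
Nf = 92.11


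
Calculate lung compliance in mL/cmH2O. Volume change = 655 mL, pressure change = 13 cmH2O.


C = dV / dP
C = 655 / 13
C = 50.38 mL/cmH2O


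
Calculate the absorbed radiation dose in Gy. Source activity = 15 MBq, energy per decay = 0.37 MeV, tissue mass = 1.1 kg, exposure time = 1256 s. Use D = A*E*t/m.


A = 15 MBq = 1.5000e+07 Bq
E = 0.37 MeV = 5.9274e-14 J
D = A*E*t/m = 1.5000e+07*5.9274e-14*1256/1.1
D = 0.001015 Gy


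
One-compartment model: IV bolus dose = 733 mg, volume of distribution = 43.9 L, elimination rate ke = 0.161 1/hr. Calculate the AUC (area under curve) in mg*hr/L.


C0 = Dose/Vd = 733/43.9 = 16.697 mg/L
AUC = C0/ke = 16.697/0.161
AUC = 103.7 mg*hr/L


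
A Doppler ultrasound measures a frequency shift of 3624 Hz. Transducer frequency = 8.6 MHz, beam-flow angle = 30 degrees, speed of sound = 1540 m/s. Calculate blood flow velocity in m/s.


v = fd * c / (2 * f0 * cos(theta))
v = 3624 * 1540 / (2 * 8.6000e+06 * cos(30))
v = 0.3747 m/s


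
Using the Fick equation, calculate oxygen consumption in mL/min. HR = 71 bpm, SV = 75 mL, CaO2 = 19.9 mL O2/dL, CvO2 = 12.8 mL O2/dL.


CO = HR*SV = 71*75/1000 = 5.325 L/min
a-v O2 diff = 19.9 - 12.8 = 7.1 mL/dL
VO2 = CO * (CaO2-CvO2) * 10 dL/L
VO2 = 5.325 * 7.1 * 10
VO2 = 378.1 mL/min


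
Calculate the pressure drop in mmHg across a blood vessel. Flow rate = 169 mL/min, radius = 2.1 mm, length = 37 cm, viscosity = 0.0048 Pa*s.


dP = 8*mu*L*Q / (pi*r^4)
Q = 169 mL/min = 2.81667e-06 m^3/s
dP = 655.001 Pa = 655.001 / 133.322 mmHg = 4.913 mmHg


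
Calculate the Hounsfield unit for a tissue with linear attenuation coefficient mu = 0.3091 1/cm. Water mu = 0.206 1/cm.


HU = ((mu_tissue - mu_water) / mu_water) * 1000
HU = ((0.3091 - 0.206) / 0.206) * 1000
HU = 500.5


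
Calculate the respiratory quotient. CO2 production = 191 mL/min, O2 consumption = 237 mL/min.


RQ = VCO2 / VO2
RQ = 191 / 237
RQ = 0.8059


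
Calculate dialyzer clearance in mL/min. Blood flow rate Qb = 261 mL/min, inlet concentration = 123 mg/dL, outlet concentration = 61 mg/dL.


K = Qb * (Cb_in - Cb_out) / Cb_in
K = 261 * (123 - 61) / 123
K = 131.6 mL/min


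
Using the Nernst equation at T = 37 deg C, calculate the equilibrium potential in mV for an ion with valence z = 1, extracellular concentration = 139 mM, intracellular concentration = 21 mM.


E = (RT/(zF)) * ln(C_out/C_in)
T = 37 + 273.15 = 310.15 K
E = (8.314 * 310.15 / (1 * 96485)) * ln(139/21)
E = 50.51 mV


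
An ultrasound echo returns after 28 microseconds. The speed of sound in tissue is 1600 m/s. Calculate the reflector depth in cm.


depth = c * t / 2
t = 28 us = 2.8000e-05 s
depth = 1600 * 2.8000e-05 / 2
depth = 0.0224 m = 2.24 cm


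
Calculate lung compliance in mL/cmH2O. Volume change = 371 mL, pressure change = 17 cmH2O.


C = dV / dP
C = 371 / 17
C = 21.82 mL/cmH2O


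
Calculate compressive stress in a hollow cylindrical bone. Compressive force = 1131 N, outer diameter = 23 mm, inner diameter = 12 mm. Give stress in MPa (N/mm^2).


A = pi*(r_o^2 - r_i^2)
r_o = 11.5 mm, r_i = 6 mm
A = 302.378 mm^2
sigma = F/A = 1131 / 302.378
sigma = 3.74 MPa


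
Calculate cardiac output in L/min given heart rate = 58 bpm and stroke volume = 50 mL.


CO = HR * SV
CO = 58 * 50 / 1000
CO = 2.9 L/min


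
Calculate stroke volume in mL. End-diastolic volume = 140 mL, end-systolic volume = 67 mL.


SV = EDV - ESV
SV = 140 - 67
SV = 73 mL


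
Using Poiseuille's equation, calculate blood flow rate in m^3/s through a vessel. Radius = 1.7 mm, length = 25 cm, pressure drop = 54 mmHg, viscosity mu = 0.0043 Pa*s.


Q = pi*r^4*dP / (8*mu*L)
r = 0.0017 m, L = 0.25 m
dP = 54 mmHg = 7199.388 Pa
Q = 2.1966e-05 m^3/s


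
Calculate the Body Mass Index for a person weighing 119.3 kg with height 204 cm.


BMI = weight / height^2
height = 204 cm = 2.04 m
BMI = 119.3 / 2.04^2
BMI = 28.67 kg/m^2


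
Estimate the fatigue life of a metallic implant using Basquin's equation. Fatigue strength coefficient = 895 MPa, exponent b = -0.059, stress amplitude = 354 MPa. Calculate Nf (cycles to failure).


sigma_a = sigma_f' * (2Nf)^b
2Nf = (sigma_a/sigma_f')^(1/b)
2Nf = (354/895)^(1/-0.059)
2Nf = 6721307.8
Nf = 3.3607e+06


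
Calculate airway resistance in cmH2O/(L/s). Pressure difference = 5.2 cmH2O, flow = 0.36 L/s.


R = dP / flow
R = 5.2 / 0.36
R = 14.44 cmH2O/(L/s)


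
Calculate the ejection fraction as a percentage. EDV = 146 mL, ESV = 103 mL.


SV = EDV - ESV = 146 - 103 = 43 mL
EF = SV/EDV * 100 = 43/146 * 100
EF = 29.45%


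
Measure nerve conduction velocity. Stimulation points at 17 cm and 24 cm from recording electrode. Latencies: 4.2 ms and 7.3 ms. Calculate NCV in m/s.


Distance = (24 - 17) / 100 = 0.07 m
dt = (7.3 - 4.2) / 1000 = 0.0031 s
NCV = dist / dt = 22.58 m/s


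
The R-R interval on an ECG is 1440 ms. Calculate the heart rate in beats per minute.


HR = 60 / RR_interval(s)
RR = 1440 ms = 1.44 s
HR = 60 / 1.44 = 41.67 bpm


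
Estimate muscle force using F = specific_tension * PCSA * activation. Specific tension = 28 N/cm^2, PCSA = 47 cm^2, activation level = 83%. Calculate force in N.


F = sigma * PCSA * activation
F = 28 * 47 * 0.83
F = 1092 N


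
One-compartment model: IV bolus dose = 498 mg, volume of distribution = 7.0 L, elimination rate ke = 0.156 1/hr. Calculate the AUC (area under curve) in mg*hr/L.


C0 = Dose/Vd = 498/7.0 = 71.1429 mg/L
AUC = C0/ke = 71.1429/0.156
AUC = 456 mg*hr/L


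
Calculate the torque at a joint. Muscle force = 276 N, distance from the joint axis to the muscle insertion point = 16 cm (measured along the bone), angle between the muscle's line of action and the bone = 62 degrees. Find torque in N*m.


Torque = F * d * sin(theta)   (moment arm = d*sin(theta))
d = 16 cm = 0.16 m
Torque = 276 * 0.16 * sin(62)
Torque = 38.99 N*m


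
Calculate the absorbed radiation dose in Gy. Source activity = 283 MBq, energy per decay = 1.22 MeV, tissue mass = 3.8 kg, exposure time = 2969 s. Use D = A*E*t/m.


A = 283 MBq = 2.8300e+08 Bq
E = 1.22 MeV = 1.95444e-13 J
D = A*E*t/m = 2.8300e+08*1.95444e-13*2969/3.8
D = 0.04322 Gy


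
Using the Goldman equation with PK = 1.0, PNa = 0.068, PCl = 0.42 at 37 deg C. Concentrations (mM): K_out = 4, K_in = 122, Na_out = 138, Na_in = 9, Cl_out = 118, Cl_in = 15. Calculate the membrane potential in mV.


Vm = (RT/F)*ln((PK*Ko + PNa*Nao + PCl*Cli)/(PK*Ki + PNa*Nai + PCl*Clo))
Numer = 19.684, Denom = 172.172
Vm = -57.96 mV


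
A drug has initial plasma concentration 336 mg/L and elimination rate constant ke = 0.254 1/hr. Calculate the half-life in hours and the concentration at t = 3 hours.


t_half = ln(2) / ke = 0.693147 / 0.254 = 2.729 hr
C(t) = C0 * exp(-ke*t) = 336 * exp(-0.254*3)
C(3) = 156.8 mg/L


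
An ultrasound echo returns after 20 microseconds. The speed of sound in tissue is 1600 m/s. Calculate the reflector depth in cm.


depth = c * t / 2
t = 20 us = 2.0000e-05 s
depth = 1600 * 2.0000e-05 / 2
depth = 0.016 m = 1.6 cm


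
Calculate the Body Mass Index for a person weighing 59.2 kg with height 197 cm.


BMI = weight / height^2
height = 197 cm = 1.97 m
BMI = 59.2 / 1.97^2
BMI = 15.25 kg/m^2


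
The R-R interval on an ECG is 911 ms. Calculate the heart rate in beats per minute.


HR = 60 / RR_interval(s)
RR = 911 ms = 0.911 s
HR = 60 / 0.911 = 65.86 bpm


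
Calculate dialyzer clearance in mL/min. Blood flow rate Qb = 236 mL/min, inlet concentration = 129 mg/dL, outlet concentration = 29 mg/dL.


K = Qb * (Cb_in - Cb_out) / Cb_in
K = 236 * (129 - 29) / 129
K = 182.9 mL/min


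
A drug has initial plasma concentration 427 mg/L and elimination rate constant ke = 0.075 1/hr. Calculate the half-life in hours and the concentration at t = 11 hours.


t_half = ln(2) / ke = 0.693147 / 0.075 = 9.242 hr
C(t) = C0 * exp(-ke*t) = 427 * exp(-0.075*11)
C(11) = 187.1 mg/L


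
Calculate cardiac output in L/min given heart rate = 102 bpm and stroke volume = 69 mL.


CO = HR * SV
CO = 102 * 69 / 1000
CO = 7.038 L/min


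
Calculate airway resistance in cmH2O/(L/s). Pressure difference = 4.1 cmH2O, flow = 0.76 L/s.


R = dP / flow
R = 4.1 / 0.76
R = 5.395 cmH2O/(L/s)


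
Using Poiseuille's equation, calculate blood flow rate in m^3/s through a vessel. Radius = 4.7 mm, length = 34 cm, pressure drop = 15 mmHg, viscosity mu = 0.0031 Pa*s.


Q = pi*r^4*dP / (8*mu*L)
r = 0.0047 m, L = 0.34 m
dP = 15 mmHg = 1999.83 Pa
Q = 3.6358e-04 m^3/s


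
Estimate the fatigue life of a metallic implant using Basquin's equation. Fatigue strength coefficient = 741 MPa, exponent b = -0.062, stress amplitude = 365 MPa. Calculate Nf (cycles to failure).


sigma_a = sigma_f' * (2Nf)^b
2Nf = (sigma_a/sigma_f')^(1/b)
2Nf = (365/741)^(1/-0.062)
2Nf = 91219.185
Nf = 4.561e+04


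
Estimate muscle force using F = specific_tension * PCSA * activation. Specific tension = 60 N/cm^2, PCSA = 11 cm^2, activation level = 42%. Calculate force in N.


F = sigma * PCSA * activation
F = 60 * 11 * 0.42
F = 277.2 N


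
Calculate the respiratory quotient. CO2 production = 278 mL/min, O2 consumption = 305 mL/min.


RQ = VCO2 / VO2
RQ = 278 / 305
RQ = 0.9115


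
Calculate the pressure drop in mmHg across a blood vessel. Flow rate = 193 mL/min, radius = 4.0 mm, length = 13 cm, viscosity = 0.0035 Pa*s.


dP = 8*mu*L*Q / (pi*r^4)
Q = 193 mL/min = 3.21667e-06 m^3/s
dP = 14.5585 Pa = 14.5585 / 133.322 mmHg = 0.1092 mmHg


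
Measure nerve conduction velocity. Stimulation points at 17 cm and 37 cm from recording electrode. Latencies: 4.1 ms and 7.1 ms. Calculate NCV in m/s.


Distance = (37 - 17) / 100 = 0.2 m
dt = (7.1 - 4.1) / 1000 = 0.003 s
NCV = dist / dt = 66.67 m/s


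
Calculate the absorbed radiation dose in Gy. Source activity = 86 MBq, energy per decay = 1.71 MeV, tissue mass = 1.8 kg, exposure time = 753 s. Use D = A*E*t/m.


A = 86 MBq = 8.6000e+07 Bq
E = 1.71 MeV = 2.73942e-13 J
D = A*E*t/m = 8.6000e+07*2.73942e-13*753/1.8
D = 0.009856 Gy


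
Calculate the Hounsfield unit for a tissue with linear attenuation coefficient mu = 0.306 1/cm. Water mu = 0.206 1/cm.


HU = ((mu_tissue - mu_water) / mu_water) * 1000
HU = ((0.306 - 0.206) / 0.206) * 1000
HU = 485.4


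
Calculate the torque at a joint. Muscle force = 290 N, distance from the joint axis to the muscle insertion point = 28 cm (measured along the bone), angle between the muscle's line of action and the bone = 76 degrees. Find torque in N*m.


Torque = F * d * sin(theta)   (moment arm = d*sin(theta))
d = 28 cm = 0.28 m
Torque = 290 * 0.28 * sin(76)
Torque = 78.79 N*m


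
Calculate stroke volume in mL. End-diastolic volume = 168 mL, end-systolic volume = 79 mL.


SV = EDV - ESV
SV = 168 - 79
SV = 89 mL


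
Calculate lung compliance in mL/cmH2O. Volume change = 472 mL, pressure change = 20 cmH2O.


C = dV / dP
C = 472 / 20
C = 23.6 mL/cmH2O


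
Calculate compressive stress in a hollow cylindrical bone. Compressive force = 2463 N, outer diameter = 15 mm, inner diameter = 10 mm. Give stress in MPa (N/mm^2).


A = pi*(r_o^2 - r_i^2)
r_o = 7.5 mm, r_i = 5 mm
A = 98.1748 mm^2
sigma = F/A = 2463 / 98.1748
sigma = 25.09 MPa


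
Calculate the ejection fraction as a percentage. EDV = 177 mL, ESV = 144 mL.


SV = EDV - ESV = 177 - 144 = 33 mL
EF = SV/EDV * 100 = 33/177 * 100
EF = 18.64%


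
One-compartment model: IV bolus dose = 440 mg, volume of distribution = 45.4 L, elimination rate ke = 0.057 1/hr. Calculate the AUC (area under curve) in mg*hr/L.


C0 = Dose/Vd = 440/45.4 = 9.69163 mg/L
AUC = C0/ke = 9.69163/0.057
AUC = 170 mg*hr/L


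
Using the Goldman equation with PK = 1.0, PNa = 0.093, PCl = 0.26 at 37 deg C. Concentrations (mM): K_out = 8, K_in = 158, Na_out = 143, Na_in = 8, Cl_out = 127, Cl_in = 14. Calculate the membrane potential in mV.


Vm = (RT/F)*ln((PK*Ko + PNa*Nao + PCl*Cli)/(PK*Ki + PNa*Nai + PCl*Clo))
Numer = 24.939, Denom = 191.764
Vm = -54.52 mV


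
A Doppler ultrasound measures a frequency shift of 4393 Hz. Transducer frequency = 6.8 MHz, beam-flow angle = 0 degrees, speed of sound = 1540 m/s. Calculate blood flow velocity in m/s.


v = fd * c / (2 * f0 * cos(theta))
v = 4393 * 1540 / (2 * 6.8000e+06 * cos(0))
v = 0.4974 m/s


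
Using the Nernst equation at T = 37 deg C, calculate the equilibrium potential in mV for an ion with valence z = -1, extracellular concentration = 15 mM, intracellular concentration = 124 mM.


E = (RT/(zF)) * ln(C_out/C_in)
T = 37 + 273.15 = 310.15 K
E = (8.314 * 310.15 / (-1 * 96485)) * ln(15/124)
E = 56.45 mV


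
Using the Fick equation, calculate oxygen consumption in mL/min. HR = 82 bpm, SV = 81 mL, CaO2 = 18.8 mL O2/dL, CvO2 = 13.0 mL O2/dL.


CO = HR*SV = 82*81/1000 = 6.642 L/min
a-v O2 diff = 18.8 - 13.0 = 5.8 mL/dL
VO2 = CO * (CaO2-CvO2) * 10 dL/L
VO2 = 6.642 * 5.8 * 10
VO2 = 385.2 mL/min


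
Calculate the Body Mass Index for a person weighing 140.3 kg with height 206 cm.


BMI = weight / height^2
height = 206 cm = 2.06 m
BMI = 140.3 / 2.06^2
BMI = 33.06 kg/m^2


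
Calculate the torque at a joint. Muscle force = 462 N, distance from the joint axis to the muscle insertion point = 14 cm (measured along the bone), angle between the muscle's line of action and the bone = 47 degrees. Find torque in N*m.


Torque = F * d * sin(theta)   (moment arm = d*sin(theta))
d = 14 cm = 0.14 m
Torque = 462 * 0.14 * sin(47)
Torque = 47.3 N*m


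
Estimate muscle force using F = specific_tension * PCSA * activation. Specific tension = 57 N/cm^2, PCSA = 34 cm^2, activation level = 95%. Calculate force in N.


F = sigma * PCSA * activation
F = 57 * 34 * 0.95
F = 1841 N


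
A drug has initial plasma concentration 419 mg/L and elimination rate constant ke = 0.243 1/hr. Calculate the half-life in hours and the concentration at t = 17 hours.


t_half = ln(2) / ke = 0.693147 / 0.243 = 2.852 hr
C(t) = C0 * exp(-ke*t) = 419 * exp(-0.243*17)
C(17) = 6.732 mg/L


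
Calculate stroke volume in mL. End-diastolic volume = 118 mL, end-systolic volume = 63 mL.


SV = EDV - ESV
SV = 118 - 63
SV = 55 mL


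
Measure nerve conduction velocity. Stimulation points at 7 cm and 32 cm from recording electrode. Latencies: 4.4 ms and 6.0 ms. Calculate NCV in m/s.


Distance = (32 - 7) / 100 = 0.25 m
dt = (6.0 - 4.4) / 1000 = 0.0016 s
NCV = dist / dt = 156.3 m/s


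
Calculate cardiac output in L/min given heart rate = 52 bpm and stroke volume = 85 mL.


CO = HR * SV
CO = 52 * 85 / 1000
CO = 4.42 L/min


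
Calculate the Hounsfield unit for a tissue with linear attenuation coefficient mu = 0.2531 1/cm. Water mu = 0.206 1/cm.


HU = ((mu_tissue - mu_water) / mu_water) * 1000
HU = ((0.2531 - 0.206) / 0.206) * 1000
HU = 228.6


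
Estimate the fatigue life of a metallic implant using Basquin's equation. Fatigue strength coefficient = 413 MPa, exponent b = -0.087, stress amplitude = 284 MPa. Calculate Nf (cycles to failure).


sigma_a = sigma_f' * (2Nf)^b
2Nf = (sigma_a/sigma_f')^(1/b)
2Nf = (284/413)^(1/-0.087)
2Nf = 74.016751
Nf = 37.01


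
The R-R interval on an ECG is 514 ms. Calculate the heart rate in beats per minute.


HR = 60 / RR_interval(s)
RR = 514 ms = 0.514 s
HR = 60 / 0.514 = 116.7 bpm


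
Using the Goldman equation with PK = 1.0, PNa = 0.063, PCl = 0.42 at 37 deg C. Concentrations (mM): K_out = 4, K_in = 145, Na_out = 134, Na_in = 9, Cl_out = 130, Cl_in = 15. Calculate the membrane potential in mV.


Vm = (RT/F)*ln((PK*Ko + PNa*Nao + PCl*Cli)/(PK*Ki + PNa*Nai + PCl*Clo))
Numer = 18.742, Denom = 200.167
Vm = -63.3 mV


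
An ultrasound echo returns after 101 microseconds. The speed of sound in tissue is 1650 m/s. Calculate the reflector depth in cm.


depth = c * t / 2
t = 101 us = 1.0100e-04 s
depth = 1650 * 1.0100e-04 / 2
depth = 0.083325 m = 8.3325 cm


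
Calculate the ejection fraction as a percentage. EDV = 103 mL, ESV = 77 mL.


SV = EDV - ESV = 103 - 77 = 26 mL
EF = SV/EDV * 100 = 26/103 * 100
EF = 25.24%


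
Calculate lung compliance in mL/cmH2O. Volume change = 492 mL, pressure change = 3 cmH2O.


C = dV / dP
C = 492 / 3
C = 164 mL/cmH2O


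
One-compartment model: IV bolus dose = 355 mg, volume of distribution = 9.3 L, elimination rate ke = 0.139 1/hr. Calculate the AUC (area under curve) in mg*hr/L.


C0 = Dose/Vd = 355/9.3 = 38.172 mg/L
AUC = C0/ke = 38.172/0.139
AUC = 274.6 mg*hr/L


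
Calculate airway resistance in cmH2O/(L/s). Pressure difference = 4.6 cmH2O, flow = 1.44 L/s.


R = dP / flow
R = 4.6 / 1.44
R = 3.194 cmH2O/(L/s)


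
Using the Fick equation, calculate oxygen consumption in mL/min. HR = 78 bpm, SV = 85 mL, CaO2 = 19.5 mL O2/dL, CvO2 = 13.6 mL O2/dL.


CO = HR*SV = 78*85/1000 = 6.63 L/min
a-v O2 diff = 19.5 - 13.6 = 5.9 mL/dL
VO2 = CO * (CaO2-CvO2) * 10 dL/L
VO2 = 6.63 * 5.9 * 10
VO2 = 391.2 mL/min


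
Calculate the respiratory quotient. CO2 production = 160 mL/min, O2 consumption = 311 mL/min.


RQ = VCO2 / VO2
RQ = 160 / 311
RQ = 0.5145


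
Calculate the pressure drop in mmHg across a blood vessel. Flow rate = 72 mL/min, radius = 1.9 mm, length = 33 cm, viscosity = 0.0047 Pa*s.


dP = 8*mu*L*Q / (pi*r^4)
Q = 72 mL/min = 1.2e-06 m^3/s
dP = 363.679 Pa = 363.679 / 133.322 mmHg = 2.728 mmHg


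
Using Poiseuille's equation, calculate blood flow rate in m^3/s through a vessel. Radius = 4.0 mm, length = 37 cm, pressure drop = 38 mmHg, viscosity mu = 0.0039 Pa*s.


Q = pi*r^4*dP / (8*mu*L)
r = 0.004 m, L = 0.37 m
dP = 38 mmHg = 5066.236 Pa
Q = 3.5295e-04 m^3/s


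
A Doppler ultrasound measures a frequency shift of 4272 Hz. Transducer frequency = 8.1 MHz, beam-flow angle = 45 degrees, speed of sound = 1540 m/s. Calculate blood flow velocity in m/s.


v = fd * c / (2 * f0 * cos(theta))
v = 4272 * 1540 / (2 * 8.1000e+06 * cos(45))
v = 0.5743 m/s


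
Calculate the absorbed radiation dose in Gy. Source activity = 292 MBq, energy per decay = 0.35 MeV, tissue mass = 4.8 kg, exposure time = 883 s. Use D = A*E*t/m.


A = 292 MBq = 2.9200e+08 Bq
E = 0.35 MeV = 5.607e-14 J
D = A*E*t/m = 2.9200e+08*5.607e-14*883/4.8
D = 0.003012 Gy


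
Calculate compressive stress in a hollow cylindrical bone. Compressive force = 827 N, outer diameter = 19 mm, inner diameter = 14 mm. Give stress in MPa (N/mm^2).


A = pi*(r_o^2 - r_i^2)
r_o = 9.5 mm, r_i = 7 mm
A = 129.591 mm^2
sigma = F/A = 827 / 129.591
sigma = 6.382 MPa


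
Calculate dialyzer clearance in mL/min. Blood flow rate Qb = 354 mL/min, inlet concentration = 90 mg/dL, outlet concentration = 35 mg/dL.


K = Qb * (Cb_in - Cb_out) / Cb_in
K = 354 * (90 - 35) / 90
K = 216.3 mL/min


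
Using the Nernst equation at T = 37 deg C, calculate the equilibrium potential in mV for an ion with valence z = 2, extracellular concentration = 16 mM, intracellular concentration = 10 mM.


E = (RT/(zF)) * ln(C_out/C_in)
T = 37 + 273.15 = 310.15 K
E = (8.314 * 310.15 / (2 * 96485)) * ln(16/10)
E = 6.28 mV


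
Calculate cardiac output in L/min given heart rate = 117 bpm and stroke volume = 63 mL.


CO = HR * SV
CO = 117 * 63 / 1000
CO = 7.371 L/min


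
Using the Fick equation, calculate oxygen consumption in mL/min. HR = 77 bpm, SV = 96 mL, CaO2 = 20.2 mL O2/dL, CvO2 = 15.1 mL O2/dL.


CO = HR*SV = 77*96/1000 = 7.392 L/min
a-v O2 diff = 20.2 - 15.1 = 5.1 mL/dL
VO2 = CO * (CaO2-CvO2) * 10 dL/L
VO2 = 7.392 * 5.1 * 10
VO2 = 377 mL/min


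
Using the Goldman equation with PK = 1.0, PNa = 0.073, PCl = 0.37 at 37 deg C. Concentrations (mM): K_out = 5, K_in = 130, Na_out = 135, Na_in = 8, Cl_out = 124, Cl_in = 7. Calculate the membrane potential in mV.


Vm = (RT/F)*ln((PK*Ko + PNa*Nao + PCl*Cli)/(PK*Ki + PNa*Nai + PCl*Clo))
Numer = 17.445, Denom = 176.464
Vm = -61.84 mV


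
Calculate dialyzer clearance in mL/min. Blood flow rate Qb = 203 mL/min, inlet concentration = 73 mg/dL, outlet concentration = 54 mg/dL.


K = Qb * (Cb_in - Cb_out) / Cb_in
K = 203 * (73 - 54) / 73
K = 52.84 mL/min


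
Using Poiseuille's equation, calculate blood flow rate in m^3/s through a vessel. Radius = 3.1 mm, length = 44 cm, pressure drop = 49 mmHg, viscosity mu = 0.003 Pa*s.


Q = pi*r^4*dP / (8*mu*L)
r = 0.0031 m, L = 0.44 m
dP = 49 mmHg = 6532.778 Pa
Q = 1.7949e-04 m^3/s


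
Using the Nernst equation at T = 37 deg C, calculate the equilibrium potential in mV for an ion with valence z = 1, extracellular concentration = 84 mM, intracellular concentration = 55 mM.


E = (RT/(zF)) * ln(C_out/C_in)
T = 37 + 273.15 = 310.15 K
E = (8.314 * 310.15 / (1 * 96485)) * ln(84/55)
E = 11.32 mV


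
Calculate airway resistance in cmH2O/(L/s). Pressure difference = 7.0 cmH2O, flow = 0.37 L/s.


R = dP / flow
R = 7.0 / 0.37
R = 18.92 cmH2O/(L/s)


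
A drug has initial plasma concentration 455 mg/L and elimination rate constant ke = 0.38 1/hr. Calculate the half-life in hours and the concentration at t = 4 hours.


t_half = ln(2) / ke = 0.693147 / 0.38 = 1.824 hr
C(t) = C0 * exp(-ke*t) = 455 * exp(-0.38*4)
C(4) = 99.51 mg/L


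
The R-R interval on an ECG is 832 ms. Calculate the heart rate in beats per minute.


HR = 60 / RR_interval(s)
RR = 832 ms = 0.832 s
HR = 60 / 0.832 = 72.12 bpm


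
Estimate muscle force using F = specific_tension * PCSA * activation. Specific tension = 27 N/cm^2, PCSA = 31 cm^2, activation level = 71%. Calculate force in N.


F = sigma * PCSA * activation
F = 27 * 31 * 0.71
F = 594.3 N


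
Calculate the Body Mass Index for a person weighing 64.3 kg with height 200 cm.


BMI = weight / height^2
height = 200 cm = 2 m
BMI = 64.3 / 2^2
BMI = 16.07 kg/m^2


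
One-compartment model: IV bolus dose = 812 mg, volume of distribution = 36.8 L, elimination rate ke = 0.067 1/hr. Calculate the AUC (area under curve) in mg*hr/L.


C0 = Dose/Vd = 812/36.8 = 22.0652 mg/L
AUC = C0/ke = 22.0652/0.067
AUC = 329.3 mg*hr/L


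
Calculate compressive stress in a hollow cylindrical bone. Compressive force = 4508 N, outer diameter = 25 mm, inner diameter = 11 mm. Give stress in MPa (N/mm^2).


A = pi*(r_o^2 - r_i^2)
r_o = 12.5 mm, r_i = 5.5 mm
A = 395.841 mm^2
sigma = F/A = 4508 / 395.841
sigma = 11.39 MPa


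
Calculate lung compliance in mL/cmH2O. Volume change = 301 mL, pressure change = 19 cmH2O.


C = dV / dP
C = 301 / 19
C = 15.84 mL/cmH2O


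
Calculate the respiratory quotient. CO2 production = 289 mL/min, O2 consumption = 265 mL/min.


RQ = VCO2 / VO2
RQ = 289 / 265
RQ = 1.091


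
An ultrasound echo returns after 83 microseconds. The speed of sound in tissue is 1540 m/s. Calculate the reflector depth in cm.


depth = c * t / 2
t = 83 us = 8.3000e-05 s
depth = 1540 * 8.3000e-05 / 2
depth = 0.06391 m = 6.391 cm


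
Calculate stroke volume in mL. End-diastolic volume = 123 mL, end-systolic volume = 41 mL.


SV = EDV - ESV
SV = 123 - 41
SV = 82 mL


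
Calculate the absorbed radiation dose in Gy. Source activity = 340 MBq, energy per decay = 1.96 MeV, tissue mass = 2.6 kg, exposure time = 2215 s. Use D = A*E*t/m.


A = 340 MBq = 3.4000e+08 Bq
E = 1.96 MeV = 3.13992e-13 J
D = A*E*t/m = 3.4000e+08*3.13992e-13*2215/2.6
D = 0.09095 Gy


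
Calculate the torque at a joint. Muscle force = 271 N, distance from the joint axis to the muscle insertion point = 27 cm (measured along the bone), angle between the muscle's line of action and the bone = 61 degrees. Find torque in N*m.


Torque = F * d * sin(theta)   (moment arm = d*sin(theta))
d = 27 cm = 0.27 m
Torque = 271 * 0.27 * sin(61)
Torque = 64 N*m


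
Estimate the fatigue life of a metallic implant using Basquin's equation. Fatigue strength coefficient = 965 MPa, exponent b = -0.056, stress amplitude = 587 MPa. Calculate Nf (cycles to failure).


sigma_a = sigma_f' * (2Nf)^b
2Nf = (sigma_a/sigma_f')^(1/b)
2Nf = (587/965)^(1/-0.056)
2Nf = 7164.1472
Nf = 3582


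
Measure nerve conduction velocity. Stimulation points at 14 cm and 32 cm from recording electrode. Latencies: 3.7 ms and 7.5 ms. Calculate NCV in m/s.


Distance = (32 - 14) / 100 = 0.18 m
dt = (7.5 - 3.7) / 1000 = 0.0038 s
NCV = dist / dt = 47.37 m/s


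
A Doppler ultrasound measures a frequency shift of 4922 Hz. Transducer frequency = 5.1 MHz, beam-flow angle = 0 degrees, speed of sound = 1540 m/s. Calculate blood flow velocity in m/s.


v = fd * c / (2 * f0 * cos(theta))
v = 4922 * 1540 / (2 * 5.1000e+06 * cos(0))
v = 0.7431 m/s


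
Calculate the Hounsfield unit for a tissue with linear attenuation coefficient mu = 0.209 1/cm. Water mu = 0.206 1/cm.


HU = ((mu_tissue - mu_water) / mu_water) * 1000
HU = ((0.209 - 0.206) / 0.206) * 1000
HU = 14.56


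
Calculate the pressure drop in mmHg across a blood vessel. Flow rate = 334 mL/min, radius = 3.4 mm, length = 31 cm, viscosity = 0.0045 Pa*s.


dP = 8*mu*L*Q / (pi*r^4)
Q = 334 mL/min = 5.56667e-06 m^3/s
dP = 147.977 Pa = 147.977 / 133.322 mmHg = 1.11 mmHg


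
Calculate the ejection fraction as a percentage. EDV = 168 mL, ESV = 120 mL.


SV = EDV - ESV = 168 - 120 = 48 mL
EF = SV/EDV * 100 = 48/168 * 100
EF = 28.57%


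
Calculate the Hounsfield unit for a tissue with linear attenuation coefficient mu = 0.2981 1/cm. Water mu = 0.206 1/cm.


HU = ((mu_tissue - mu_water) / mu_water) * 1000
HU = ((0.2981 - 0.206) / 0.206) * 1000
HU = 447.1


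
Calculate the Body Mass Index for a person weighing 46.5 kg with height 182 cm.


BMI = weight / height^2
height = 182 cm = 1.82 m
BMI = 46.5 / 1.82^2
BMI = 14.04 kg/m^2


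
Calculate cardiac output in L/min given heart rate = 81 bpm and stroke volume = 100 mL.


CO = HR * SV
CO = 81 * 100 / 1000
CO = 8.1 L/min


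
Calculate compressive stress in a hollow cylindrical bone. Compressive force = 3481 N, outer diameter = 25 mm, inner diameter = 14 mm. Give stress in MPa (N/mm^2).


A = pi*(r_o^2 - r_i^2)
r_o = 12.5 mm, r_i = 7 mm
A = 336.936 mm^2
sigma = F/A = 3481 / 336.936
sigma = 10.33 MPa


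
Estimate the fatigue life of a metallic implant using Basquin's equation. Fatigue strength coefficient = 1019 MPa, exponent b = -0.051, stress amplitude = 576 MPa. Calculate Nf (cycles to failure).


sigma_a = sigma_f' * (2Nf)^b
2Nf = (sigma_a/sigma_f')^(1/b)
2Nf = (576/1019)^(1/-0.051)
2Nf = 72090.242
Nf = 3.605e+04


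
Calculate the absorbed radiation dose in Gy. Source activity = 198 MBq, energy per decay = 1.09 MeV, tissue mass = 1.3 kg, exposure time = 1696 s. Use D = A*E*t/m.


A = 198 MBq = 1.9800e+08 Bq
E = 1.09 MeV = 1.74618e-13 J
D = A*E*t/m = 1.9800e+08*1.74618e-13*1696/1.3
D = 0.04511 Gy


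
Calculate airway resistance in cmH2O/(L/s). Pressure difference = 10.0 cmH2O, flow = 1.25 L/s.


R = dP / flow
R = 10.0 / 1.25
R = 8 cmH2O/(L/s)


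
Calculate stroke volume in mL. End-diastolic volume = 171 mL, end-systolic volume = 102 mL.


SV = EDV - ESV
SV = 171 - 102
SV = 69 mL


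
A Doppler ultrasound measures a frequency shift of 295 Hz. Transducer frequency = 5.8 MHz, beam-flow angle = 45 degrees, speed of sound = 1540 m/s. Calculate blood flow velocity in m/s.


v = fd * c / (2 * f0 * cos(theta))
v = 295 * 1540 / (2 * 5.8000e+06 * cos(45))
v = 0.05539 m/s


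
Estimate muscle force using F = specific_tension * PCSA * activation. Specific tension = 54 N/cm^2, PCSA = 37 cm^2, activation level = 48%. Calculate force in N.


F = sigma * PCSA * activation
F = 54 * 37 * 0.48
F = 959 N


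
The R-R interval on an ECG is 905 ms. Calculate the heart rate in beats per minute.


HR = 60 / RR_interval(s)
RR = 905 ms = 0.905 s
HR = 60 / 0.905 = 66.3 bpm


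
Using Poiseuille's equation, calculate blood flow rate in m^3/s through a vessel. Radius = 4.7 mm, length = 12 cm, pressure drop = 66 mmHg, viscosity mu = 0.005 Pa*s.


Q = pi*r^4*dP / (8*mu*L)
r = 0.0047 m, L = 0.12 m
dP = 66 mmHg = 8799.252 Pa
Q = 0.00281 m^3/s


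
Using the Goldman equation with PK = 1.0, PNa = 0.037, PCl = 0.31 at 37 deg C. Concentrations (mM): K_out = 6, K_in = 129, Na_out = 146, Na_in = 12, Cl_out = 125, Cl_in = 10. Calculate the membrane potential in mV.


Vm = (RT/F)*ln((PK*Ko + PNa*Nao + PCl*Cli)/(PK*Ki + PNa*Nai + PCl*Clo))
Numer = 14.502, Denom = 168.194
Vm = -65.5 mV


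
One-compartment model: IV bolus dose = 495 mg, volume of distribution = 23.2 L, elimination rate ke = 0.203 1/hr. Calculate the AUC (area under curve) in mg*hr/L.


C0 = Dose/Vd = 495/23.2 = 21.3362 mg/L
AUC = C0/ke = 21.3362/0.203
AUC = 105.1 mg*hr/L
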